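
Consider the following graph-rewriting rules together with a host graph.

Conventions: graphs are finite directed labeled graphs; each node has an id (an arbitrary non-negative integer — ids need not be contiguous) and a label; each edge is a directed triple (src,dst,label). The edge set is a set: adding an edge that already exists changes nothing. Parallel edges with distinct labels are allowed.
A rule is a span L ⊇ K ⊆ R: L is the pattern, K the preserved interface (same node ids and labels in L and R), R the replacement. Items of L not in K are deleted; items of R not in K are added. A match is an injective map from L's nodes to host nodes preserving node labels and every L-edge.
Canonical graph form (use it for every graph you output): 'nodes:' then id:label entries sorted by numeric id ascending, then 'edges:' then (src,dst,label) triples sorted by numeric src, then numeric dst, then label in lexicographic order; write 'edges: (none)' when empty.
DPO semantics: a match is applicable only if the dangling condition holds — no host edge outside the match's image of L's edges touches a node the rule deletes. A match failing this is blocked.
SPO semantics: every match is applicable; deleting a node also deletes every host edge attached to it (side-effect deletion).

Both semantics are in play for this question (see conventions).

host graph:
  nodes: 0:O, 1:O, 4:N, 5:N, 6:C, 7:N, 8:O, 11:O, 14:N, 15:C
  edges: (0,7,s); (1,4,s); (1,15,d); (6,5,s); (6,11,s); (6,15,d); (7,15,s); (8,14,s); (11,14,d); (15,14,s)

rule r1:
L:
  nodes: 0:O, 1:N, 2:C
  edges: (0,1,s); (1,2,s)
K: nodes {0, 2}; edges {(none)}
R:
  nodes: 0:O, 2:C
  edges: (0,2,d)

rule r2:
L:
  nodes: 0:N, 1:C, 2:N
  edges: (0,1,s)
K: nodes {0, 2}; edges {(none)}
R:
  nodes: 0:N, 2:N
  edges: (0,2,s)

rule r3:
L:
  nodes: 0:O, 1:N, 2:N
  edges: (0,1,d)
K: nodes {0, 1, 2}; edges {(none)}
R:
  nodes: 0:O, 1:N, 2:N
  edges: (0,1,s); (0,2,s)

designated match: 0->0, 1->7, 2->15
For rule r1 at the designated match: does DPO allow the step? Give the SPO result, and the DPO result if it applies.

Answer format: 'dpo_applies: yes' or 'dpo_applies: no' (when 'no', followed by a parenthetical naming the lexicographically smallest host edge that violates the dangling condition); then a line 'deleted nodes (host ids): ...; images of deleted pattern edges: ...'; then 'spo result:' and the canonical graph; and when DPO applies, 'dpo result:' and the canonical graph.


dpo_applies: yes
deleted nodes (host ids): 7; images of deleted pattern edges: (0,7,s); (7,15,s)
spo result:
nodes: 0:O, 1:O, 4:N, 5:N, 6:C, 8:O, 11:O, 14:N, 15:C
edges: (0,15,d); (1,4,s); (1,15,d); (6,5,s); (6,11,s); (6,15,d); (8,14,s); (11,14,d); (15,14,s)
dpo result:
nodes: 0:O, 1:O, 4:N, 5:N, 6:C, 8:O, 11:O, 14:N, 15:C
edges: (0,15,d); (1,4,s); (1,15,d); (6,5,s); (6,11,s); (6,15,d); (8,14,s); (11,14,d); (15,14,s)


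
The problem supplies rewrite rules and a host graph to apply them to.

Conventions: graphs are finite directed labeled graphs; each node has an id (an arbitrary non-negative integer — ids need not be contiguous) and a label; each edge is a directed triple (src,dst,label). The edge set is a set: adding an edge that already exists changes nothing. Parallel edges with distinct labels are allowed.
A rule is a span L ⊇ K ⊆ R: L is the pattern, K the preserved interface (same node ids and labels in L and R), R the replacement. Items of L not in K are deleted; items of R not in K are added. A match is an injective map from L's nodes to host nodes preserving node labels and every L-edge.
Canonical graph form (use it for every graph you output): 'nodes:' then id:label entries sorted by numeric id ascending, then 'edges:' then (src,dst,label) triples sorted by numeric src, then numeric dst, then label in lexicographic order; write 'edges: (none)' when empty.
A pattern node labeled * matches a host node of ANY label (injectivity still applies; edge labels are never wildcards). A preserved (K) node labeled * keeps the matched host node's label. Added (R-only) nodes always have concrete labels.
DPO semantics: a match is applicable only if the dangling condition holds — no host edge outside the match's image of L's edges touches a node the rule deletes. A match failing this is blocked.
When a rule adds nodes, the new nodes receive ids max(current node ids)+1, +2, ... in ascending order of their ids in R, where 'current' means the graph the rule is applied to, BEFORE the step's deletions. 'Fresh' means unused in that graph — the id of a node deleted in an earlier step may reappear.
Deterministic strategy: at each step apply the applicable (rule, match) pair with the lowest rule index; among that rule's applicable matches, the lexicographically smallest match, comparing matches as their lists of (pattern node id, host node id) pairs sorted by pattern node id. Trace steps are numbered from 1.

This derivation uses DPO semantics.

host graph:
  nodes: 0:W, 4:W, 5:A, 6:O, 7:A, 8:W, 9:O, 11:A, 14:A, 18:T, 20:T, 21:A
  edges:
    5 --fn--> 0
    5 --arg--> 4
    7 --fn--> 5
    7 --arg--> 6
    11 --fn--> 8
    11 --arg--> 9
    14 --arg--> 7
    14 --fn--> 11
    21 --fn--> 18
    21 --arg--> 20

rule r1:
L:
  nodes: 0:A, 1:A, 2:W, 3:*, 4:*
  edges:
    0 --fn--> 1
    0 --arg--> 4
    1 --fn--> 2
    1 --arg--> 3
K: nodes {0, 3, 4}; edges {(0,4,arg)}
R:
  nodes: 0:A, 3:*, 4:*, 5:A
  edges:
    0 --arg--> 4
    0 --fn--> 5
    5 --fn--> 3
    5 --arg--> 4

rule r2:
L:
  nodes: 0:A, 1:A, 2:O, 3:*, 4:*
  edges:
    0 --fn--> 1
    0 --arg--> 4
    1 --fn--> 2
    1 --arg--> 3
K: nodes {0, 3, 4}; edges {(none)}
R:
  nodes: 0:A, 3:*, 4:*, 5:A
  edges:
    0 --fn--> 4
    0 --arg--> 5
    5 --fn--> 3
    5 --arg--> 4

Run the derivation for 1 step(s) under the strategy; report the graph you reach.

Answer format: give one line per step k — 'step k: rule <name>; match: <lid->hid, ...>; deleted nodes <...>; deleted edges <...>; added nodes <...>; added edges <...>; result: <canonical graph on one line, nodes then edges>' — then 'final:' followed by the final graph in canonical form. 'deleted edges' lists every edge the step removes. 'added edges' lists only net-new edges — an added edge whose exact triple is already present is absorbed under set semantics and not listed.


step 1: rule r1; match: 0->7, 1->5, 2->0, 3->4, 4->6; deleted nodes 0, 5; deleted edges (5,0,fn); (5,4,arg); (7,5,fn); added nodes 22; added edges (7,22,fn); (22,4,fn); (22,6,arg); result: nodes: 4:W, 6:O, 7:A, 8:W, 9:O, 11:A, 14:A, 18:T, 20:T, 21:A, 22:A edges: (7,6,arg); (7,22,fn); (11,8,fn); (11,9,arg); (14,7,arg); (14,11,fn); (21,18,fn); (21,20,arg); (22,4,fn); (22,6,arg)
final:
nodes: 4:W, 6:O, 7:A, 8:W, 9:O, 11:A, 14:A, 18:T, 20:T, 21:A, 22:A
edges: (7,6,arg); (7,22,fn); (11,8,fn); (11,9,arg); (14,7,arg); (14,11,fn); (21,18,fn); (21,20,arg); (22,4,fn); (22,6,arg)


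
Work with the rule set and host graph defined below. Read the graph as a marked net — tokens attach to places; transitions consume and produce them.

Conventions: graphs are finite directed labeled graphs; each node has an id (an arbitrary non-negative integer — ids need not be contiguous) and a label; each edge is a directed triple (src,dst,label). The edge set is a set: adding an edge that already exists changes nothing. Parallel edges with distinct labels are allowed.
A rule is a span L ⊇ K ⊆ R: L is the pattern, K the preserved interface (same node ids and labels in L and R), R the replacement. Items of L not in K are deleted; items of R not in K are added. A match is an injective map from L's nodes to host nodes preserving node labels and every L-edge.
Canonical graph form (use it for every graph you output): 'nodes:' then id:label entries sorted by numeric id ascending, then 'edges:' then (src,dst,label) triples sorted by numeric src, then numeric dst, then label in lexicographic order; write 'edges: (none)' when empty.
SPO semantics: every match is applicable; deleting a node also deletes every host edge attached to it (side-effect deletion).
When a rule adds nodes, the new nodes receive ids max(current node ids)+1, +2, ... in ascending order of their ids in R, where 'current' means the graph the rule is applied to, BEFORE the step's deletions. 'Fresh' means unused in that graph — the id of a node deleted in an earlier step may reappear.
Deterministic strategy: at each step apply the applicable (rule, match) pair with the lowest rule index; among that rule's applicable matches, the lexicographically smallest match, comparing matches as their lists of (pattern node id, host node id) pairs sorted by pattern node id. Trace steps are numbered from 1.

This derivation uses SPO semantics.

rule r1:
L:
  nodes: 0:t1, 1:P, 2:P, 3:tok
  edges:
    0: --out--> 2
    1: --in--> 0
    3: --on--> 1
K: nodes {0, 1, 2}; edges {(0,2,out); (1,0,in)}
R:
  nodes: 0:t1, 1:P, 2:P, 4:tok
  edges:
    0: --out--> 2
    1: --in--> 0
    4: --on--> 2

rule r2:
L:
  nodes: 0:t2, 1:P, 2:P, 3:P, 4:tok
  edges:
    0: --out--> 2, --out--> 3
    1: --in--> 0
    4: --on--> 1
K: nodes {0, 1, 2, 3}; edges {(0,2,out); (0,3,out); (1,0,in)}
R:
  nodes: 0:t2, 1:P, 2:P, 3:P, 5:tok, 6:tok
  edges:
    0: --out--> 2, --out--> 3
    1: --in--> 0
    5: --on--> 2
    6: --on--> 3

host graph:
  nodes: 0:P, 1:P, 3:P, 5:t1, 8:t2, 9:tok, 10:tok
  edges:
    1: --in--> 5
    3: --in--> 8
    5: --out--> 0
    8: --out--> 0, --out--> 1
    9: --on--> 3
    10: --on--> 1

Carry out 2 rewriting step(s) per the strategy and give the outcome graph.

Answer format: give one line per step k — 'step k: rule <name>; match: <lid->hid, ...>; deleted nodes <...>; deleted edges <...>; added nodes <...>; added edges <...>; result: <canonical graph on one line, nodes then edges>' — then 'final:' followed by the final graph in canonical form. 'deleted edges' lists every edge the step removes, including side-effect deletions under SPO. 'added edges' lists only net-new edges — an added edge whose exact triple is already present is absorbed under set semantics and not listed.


step 1: rule r1; match: 0->5, 1->1, 2->0, 3->10; deleted nodes 10; deleted edges (10,1,on); added nodes 11; added edges (11,0,on); result: nodes: 0:P, 1:P, 3:P, 5:t1, 8:t2, 9:tok, 11:tok edges: (1,5,in); (3,8,in); (5,0,out); (8,0,out); (8,1,out); (9,3,on); (11,0,on)
step 2: rule r2; match: 0->8, 1->3, 2->0, 3->1, 4->9; deleted nodes 9; deleted edges (9,3,on); added nodes 12, 13; added edges (12,0,on); (13,1,on); result: nodes: 0:P, 1:P, 3:P, 5:t1, 8:t2, 11:tok, 12:tok, 13:tok edges: (1,5,in); (3,8,in); (5,0,out); (8,0,out); (8,1,out); (11,0,on); (12,0,on); (13,1,on)
final:
nodes: 0:P, 1:P, 3:P, 5:t1, 8:t2, 11:tok, 12:tok, 13:tok
edges: (1,5,in); (3,8,in); (5,0,out); (8,0,out); (8,1,out); (11,0,on); (12,0,on); (13,1,on)


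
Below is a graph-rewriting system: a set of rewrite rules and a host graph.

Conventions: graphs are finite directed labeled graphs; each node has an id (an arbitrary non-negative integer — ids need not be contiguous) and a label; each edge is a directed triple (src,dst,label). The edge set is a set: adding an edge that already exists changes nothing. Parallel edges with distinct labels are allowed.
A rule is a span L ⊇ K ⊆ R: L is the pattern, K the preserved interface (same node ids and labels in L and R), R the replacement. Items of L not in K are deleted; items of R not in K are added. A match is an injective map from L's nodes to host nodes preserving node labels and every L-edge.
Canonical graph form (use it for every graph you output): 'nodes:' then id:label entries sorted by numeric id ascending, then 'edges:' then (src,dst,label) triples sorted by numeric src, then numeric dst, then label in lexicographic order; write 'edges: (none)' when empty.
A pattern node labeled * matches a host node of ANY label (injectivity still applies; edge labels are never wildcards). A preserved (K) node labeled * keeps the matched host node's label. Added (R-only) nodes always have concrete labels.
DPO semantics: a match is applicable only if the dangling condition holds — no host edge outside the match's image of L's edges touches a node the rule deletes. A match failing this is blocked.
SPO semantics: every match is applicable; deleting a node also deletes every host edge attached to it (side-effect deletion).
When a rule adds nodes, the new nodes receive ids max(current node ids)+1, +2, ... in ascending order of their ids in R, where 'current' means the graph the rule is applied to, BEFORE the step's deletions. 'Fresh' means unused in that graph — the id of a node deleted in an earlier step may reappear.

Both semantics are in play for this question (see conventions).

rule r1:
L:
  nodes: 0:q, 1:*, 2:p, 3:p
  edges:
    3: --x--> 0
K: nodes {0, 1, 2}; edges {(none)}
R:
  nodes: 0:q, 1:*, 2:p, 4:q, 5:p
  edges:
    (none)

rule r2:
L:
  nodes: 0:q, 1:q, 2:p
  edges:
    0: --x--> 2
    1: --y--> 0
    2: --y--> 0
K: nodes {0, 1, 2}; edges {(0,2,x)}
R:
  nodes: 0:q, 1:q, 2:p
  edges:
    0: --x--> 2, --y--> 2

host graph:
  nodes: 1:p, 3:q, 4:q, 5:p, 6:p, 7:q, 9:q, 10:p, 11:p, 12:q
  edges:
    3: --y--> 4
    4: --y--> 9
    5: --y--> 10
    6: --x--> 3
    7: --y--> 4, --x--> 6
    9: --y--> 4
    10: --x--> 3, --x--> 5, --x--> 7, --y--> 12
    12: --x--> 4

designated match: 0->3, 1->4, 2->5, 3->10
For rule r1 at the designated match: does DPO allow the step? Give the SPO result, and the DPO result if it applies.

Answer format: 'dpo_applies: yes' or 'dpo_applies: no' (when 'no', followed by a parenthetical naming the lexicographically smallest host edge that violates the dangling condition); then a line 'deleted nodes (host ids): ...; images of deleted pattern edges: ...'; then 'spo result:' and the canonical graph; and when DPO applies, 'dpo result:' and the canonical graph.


dpo_applies: no
(the rule deletes node 10, which keeps host edge (5,10,y) outside the match image — the dangling condition fails, DPO blocks; SPO proceeds and side-deletes such edges)
deleted nodes (host ids): 10; images of deleted pattern edges: (10,3,x)
spo result:
nodes: 1:p, 3:q, 4:q, 5:p, 6:p, 7:q, 9:q, 11:p, 12:q, 13:q, 14:p
edges: (3,4,y); (4,9,y); (6,3,x); (7,4,y); (7,6,x); (9,4,y); (12,4,x)


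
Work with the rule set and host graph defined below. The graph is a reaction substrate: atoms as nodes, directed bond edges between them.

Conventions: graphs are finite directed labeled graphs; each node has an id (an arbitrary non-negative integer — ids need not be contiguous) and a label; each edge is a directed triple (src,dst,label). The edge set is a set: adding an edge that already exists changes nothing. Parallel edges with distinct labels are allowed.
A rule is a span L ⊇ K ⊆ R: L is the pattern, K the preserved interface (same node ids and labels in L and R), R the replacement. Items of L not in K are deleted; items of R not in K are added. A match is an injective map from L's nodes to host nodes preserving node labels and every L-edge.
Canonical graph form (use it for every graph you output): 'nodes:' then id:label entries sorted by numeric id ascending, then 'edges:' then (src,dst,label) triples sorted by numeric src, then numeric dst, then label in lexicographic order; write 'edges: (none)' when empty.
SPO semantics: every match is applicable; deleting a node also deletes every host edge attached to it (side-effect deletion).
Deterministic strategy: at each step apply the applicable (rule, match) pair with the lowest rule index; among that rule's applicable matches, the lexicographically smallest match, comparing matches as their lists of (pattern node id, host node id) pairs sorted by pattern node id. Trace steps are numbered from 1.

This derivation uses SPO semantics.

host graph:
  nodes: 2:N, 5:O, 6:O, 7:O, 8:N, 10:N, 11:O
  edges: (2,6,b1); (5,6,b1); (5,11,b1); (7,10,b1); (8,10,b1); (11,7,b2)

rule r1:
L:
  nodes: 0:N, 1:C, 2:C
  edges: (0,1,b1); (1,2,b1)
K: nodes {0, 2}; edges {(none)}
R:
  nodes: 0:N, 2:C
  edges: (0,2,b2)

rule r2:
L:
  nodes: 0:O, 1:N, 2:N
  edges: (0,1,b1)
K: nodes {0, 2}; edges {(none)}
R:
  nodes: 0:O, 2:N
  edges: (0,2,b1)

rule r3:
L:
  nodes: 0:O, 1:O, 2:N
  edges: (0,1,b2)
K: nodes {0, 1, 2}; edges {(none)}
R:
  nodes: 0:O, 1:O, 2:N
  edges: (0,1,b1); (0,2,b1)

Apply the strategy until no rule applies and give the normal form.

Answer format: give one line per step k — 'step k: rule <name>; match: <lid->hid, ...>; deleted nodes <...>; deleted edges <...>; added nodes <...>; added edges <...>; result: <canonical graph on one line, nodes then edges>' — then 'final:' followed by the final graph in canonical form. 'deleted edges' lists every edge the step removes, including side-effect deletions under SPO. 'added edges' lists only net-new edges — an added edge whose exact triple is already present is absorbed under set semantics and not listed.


step 1: rule r2; match: 0->7, 1->10, 2->2; deleted nodes 10; deleted edges (7,10,b1); (8,10,b1); added nodes (none); added edges (7,2,b1); result: nodes: 2:N, 5:O, 6:O, 7:O, 8:N, 11:O edges: (2,6,b1); (5,6,b1); (5,11,b1); (7,2,b1); (11,7,b2)
step 2: rule r2; match: 0->7, 1->2, 2->8; deleted nodes 2; deleted edges (2,6,b1); (7,2,b1); added nodes (none); added edges (7,8,b1); result: nodes: 5:O, 6:O, 7:O, 8:N, 11:O edges: (5,6,b1); (5,11,b1); (7,8,b1); (11,7,b2)
step 3: rule r3; match: 0->11, 1->7, 2->8; deleted nodes (none); deleted edges (11,7,b2); added nodes (none); added edges (11,7,b1); (11,8,b1); result: nodes: 5:O, 6:O, 7:O, 8:N, 11:O edges: (5,6,b1); (5,11,b1); (7,8,b1); (11,7,b1); (11,8,b1)
final:
nodes: 5:O, 6:O, 7:O, 8:N, 11:O
edges: (5,6,b1); (5,11,b1); (7,8,b1); (11,7,b1); (11,8,b1)


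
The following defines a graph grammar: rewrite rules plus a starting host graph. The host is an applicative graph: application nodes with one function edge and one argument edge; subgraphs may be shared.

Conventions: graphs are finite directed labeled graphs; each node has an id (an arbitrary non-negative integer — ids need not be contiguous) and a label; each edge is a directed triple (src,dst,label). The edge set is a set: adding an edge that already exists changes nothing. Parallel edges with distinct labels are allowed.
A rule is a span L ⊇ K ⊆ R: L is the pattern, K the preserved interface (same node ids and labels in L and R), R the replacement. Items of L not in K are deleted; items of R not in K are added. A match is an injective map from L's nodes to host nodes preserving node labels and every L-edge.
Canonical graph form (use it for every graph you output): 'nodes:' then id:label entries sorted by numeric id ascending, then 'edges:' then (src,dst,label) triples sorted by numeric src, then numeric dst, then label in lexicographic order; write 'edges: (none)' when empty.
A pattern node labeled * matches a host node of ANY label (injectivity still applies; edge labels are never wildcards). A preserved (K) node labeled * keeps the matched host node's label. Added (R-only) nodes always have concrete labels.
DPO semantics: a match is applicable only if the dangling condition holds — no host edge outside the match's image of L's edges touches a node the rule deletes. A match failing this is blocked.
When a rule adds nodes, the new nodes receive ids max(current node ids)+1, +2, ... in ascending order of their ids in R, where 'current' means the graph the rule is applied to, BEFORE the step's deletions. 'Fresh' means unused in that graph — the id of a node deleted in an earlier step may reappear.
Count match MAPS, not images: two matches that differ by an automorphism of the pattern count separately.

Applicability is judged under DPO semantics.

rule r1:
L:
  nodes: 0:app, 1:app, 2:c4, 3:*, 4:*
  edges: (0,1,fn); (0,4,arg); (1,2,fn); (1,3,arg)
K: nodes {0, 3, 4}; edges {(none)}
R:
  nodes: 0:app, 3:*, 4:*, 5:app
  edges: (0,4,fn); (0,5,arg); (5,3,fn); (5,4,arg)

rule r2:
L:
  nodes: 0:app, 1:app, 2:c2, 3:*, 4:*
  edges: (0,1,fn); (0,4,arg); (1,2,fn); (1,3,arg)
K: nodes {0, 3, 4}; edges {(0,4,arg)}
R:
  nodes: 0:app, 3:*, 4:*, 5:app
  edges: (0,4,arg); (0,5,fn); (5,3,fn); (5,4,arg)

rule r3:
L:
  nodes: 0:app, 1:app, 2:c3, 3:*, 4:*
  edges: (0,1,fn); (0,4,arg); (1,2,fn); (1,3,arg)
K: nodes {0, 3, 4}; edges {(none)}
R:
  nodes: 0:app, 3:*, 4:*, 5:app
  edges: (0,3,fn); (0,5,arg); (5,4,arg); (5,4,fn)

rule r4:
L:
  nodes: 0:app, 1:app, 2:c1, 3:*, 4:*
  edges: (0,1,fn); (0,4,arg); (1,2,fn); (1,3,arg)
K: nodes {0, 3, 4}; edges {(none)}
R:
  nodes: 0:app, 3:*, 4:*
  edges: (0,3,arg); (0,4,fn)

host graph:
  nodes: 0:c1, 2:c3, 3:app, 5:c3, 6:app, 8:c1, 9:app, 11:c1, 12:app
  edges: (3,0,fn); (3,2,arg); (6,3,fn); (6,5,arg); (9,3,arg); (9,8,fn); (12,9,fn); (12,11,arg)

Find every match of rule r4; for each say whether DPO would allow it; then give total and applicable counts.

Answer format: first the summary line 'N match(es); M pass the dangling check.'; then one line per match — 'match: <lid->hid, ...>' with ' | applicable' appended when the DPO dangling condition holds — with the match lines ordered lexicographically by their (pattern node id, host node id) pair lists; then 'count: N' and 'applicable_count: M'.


2 match(es); 1 pass the dangling check.
match: 0->6, 1->3, 2->0, 3->2, 4->5
match: 0->12, 1->9, 2->8, 3->3, 4->11 | applicable
count: 2
applicable_count: 1


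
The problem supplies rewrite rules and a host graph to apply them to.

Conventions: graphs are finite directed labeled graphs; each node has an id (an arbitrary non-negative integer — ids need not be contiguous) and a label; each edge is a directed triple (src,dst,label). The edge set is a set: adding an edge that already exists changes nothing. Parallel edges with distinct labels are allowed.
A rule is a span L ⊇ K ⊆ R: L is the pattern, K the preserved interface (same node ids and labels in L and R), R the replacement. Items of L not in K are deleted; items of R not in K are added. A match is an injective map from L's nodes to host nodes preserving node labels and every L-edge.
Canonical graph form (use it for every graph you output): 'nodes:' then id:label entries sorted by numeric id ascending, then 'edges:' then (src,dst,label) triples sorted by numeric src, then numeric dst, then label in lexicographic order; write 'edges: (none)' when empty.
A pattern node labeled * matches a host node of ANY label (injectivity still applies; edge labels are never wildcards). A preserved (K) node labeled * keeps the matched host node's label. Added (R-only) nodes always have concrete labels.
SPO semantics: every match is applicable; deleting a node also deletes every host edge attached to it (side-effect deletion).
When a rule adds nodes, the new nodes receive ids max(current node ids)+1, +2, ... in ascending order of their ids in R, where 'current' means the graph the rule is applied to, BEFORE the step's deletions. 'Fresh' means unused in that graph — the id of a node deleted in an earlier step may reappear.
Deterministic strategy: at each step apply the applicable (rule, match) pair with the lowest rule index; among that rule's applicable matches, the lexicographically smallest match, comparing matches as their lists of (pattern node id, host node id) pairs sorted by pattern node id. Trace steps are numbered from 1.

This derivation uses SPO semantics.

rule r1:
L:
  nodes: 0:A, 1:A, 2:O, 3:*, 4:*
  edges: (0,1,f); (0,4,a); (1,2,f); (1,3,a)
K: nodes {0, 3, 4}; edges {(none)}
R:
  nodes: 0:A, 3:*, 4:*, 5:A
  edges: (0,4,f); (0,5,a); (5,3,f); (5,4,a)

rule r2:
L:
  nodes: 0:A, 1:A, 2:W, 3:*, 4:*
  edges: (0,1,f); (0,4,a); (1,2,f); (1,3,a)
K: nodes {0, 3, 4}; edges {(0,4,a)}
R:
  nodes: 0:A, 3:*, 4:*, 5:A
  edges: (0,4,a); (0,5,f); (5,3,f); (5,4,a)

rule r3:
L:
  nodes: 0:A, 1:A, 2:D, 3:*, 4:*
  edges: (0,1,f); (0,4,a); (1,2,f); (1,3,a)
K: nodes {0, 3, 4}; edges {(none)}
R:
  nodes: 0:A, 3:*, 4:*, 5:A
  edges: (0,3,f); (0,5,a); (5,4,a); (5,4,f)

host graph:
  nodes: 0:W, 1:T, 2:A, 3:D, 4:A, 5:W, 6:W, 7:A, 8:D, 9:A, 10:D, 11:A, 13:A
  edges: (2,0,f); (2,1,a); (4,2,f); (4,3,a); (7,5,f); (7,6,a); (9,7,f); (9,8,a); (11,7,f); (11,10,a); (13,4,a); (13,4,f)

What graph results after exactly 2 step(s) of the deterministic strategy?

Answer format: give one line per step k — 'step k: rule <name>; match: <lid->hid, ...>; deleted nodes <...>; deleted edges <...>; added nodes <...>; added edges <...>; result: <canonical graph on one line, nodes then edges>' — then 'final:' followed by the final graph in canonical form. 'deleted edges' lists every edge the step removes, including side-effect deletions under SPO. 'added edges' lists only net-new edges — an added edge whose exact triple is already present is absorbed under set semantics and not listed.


step 1: rule r2; match: 0->4, 1->2, 2->0, 3->1, 4->3; deleted nodes 0, 2; deleted edges (2,0,f); (2,1,a); (4,2,f); added nodes 14; added edges (4,14,f); (14,1,f); (14,3,a); result: nodes: 1:T, 3:D, 4:A, 5:W, 6:W, 7:A, 8:D, 9:A, 10:D, 11:A, 13:A, 14:A edges: (4,3,a); (4,14,f); (7,5,f); (7,6,a); (9,7,f); (9,8,a); (11,7,f); (11,10,a); (13,4,a); (13,4,f); (14,1,f); (14,3,a)
step 2: rule r2; match: 0->9, 1->7, 2->5, 3->6, 4->8; deleted nodes 5, 7; deleted edges (7,5,f); (7,6,a); (9,7,f); (11,7,f); added nodes 15; added edges (9,15,f); (15,6,f); (15,8,a); result: nodes: 1:T, 3:D, 4:A, 6:W, 8:D, 9:A, 10:D, 11:A, 13:A, 14:A, 15:A edges: (4,3,a); (4,14,f); (9,8,a); (9,15,f); (11,10,a); (13,4,a); (13,4,f); (14,1,f); (14,3,a); (15,6,f); (15,8,a)
final:
nodes: 1:T, 3:D, 4:A, 6:W, 8:D, 9:A, 10:D, 11:A, 13:A, 14:A, 15:A
edges: (4,3,a); (4,14,f); (9,8,a); (9,15,f); (11,10,a); (13,4,a); (13,4,f); (14,1,f); (14,3,a); (15,6,f); (15,8,a)


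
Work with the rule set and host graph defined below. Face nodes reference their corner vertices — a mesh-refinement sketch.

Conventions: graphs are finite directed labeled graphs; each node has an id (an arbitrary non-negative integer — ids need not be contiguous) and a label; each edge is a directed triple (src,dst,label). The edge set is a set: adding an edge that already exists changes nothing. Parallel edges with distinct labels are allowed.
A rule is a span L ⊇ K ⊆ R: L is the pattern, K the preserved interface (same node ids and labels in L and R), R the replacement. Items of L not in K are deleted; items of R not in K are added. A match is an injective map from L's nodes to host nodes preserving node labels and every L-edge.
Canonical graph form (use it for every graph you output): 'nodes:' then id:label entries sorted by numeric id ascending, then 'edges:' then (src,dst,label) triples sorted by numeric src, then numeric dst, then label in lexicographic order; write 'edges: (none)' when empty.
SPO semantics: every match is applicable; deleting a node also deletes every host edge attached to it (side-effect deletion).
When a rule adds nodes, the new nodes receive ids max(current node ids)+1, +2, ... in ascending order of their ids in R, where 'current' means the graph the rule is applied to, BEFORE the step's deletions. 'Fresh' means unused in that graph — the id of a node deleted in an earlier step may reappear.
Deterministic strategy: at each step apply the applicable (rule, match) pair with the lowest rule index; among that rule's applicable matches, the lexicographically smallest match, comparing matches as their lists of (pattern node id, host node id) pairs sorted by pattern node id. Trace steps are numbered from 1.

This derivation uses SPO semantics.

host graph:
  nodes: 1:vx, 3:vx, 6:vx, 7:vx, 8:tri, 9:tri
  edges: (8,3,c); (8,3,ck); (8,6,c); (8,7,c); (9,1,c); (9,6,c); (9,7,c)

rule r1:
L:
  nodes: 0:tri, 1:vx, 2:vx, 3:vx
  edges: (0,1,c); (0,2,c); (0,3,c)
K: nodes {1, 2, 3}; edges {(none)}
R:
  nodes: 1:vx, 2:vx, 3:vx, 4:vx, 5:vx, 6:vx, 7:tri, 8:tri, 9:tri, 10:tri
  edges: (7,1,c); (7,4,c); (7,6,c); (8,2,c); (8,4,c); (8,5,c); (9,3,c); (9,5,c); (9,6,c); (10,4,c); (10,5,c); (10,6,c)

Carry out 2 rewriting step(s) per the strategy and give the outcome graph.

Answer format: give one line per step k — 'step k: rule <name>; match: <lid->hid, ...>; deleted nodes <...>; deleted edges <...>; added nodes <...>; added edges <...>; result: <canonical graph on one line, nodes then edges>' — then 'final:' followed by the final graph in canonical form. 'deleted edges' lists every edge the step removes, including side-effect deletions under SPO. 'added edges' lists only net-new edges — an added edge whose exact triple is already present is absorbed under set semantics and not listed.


step 1: rule r1; match: 0->8, 1->3, 2->6, 3->7; deleted nodes 8; deleted edges (8,3,c); (8,3,ck); (8,6,c); (8,7,c); added nodes 10, 11, 12, 13, 14, 15, 16; added edges (13,3,c); (13,10,c); (13,12,c); (14,6,c); (14,10,c); (14,11,c); (15,7,c); (15,11,c); (15,12,c); (16,10,c); (16,11,c); (16,12,c); result: nodes: 1:vx, 3:vx, 6:vx, 7:vx, 9:tri, 10:vx, 11:vx, 12:vx, 13:tri, 14:tri, 15:tri, 16:tri edges: (9,1,c); (9,6,c); (9,7,c); (13,3,c); (13,10,c); (13,12,c); (14,6,c); (14,10,c); (14,11,c); (15,7,c); (15,11,c); (15,12,c); (16,10,c); (16,11,c); (16,12,c)
step 2: rule r1; match: 0->9, 1->1, 2->6, 3->7; deleted nodes 9; deleted edges (9,1,c); (9,6,c); (9,7,c); added nodes 17, 18, 19, 20, 21, 22, 23; added edges (20,1,c); (20,17,c); (20,19,c); (21,6,c); (21,17,c); (21,18,c); (22,7,c); (22,18,c); (22,19,c); (23,17,c); (23,18,c); (23,19,c); result: nodes: 1:vx, 3:vx, 6:vx, 7:vx, 10:vx, 11:vx, 12:vx, 13:tri, 14:tri, 15:tri, 16:tri, 17:vx, 18:vx, 19:vx, 20:tri, 21:tri, 22:tri, 23:tri edges: (13,3,c); (13,10,c); (13,12,c); (14,6,c); (14,10,c); (14,11,c); (15,7,c); (15,11,c); (15,12,c); (16,10,c); (16,11,c); (16,12,c); (20,1,c); (20,17,c); (20,19,c); (21,6,c); (21,17,c); (21,18,c); (22,7,c); (22,18,c); (22,19,c); (23,17,c); (23,18,c); (23,19,c)
final:
nodes: 1:vx, 3:vx, 6:vx, 7:vx, 10:vx, 11:vx, 12:vx, 13:tri, 14:tri, 15:tri, 16:tri, 17:vx, 18:vx, 19:vx, 20:tri, 21:tri, 22:tri, 23:tri
edges: (13,3,c); (13,10,c); (13,12,c); (14,6,c); (14,10,c); (14,11,c); (15,7,c); (15,11,c); (15,12,c); (16,10,c); (16,11,c); (16,12,c); (20,1,c); (20,17,c); (20,19,c); (21,6,c); (21,17,c); (21,18,c); (22,7,c); (22,18,c); (22,19,c); (23,17,c); (23,18,c); (23,19,c)


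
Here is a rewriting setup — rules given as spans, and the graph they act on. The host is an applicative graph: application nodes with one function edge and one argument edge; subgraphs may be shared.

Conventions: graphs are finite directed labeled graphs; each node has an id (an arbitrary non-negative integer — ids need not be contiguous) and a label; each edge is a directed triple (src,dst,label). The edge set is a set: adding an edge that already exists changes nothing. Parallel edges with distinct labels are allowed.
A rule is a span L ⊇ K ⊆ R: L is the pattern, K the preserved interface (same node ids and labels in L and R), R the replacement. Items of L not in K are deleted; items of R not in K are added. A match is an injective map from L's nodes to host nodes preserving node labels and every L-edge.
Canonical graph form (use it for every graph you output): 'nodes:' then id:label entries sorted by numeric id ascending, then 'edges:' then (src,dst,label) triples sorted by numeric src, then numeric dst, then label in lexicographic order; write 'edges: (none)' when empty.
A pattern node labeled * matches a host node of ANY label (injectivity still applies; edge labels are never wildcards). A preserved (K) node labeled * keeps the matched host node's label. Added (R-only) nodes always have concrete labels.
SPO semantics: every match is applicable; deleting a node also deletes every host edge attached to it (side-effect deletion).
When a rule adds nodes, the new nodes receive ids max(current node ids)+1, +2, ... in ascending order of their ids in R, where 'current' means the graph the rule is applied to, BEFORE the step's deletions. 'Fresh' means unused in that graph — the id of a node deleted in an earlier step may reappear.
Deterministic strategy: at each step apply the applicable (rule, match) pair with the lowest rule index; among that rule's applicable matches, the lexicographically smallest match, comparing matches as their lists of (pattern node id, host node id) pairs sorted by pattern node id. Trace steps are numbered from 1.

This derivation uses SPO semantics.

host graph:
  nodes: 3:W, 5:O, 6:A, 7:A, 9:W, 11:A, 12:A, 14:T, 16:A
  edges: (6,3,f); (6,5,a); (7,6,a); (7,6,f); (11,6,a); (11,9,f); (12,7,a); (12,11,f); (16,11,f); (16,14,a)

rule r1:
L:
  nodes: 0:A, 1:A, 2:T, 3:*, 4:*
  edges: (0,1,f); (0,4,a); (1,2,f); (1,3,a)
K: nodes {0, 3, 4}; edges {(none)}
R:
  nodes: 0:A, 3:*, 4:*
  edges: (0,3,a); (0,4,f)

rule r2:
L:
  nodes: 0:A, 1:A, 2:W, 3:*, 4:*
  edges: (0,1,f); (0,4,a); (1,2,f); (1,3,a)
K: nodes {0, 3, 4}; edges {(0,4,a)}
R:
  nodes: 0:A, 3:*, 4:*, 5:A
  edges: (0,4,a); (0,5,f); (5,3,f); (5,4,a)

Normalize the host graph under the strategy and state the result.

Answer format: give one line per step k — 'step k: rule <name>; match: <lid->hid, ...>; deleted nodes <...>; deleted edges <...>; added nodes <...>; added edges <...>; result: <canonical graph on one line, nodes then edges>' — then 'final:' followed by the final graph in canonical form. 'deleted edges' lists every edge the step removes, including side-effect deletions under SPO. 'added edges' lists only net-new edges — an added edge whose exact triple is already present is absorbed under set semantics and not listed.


step 1: rule r2; match: 0->12, 1->11, 2->9, 3->6, 4->7; deleted nodes 9, 11; deleted edges (11,6,a); (11,9,f); (12,11,f); (16,11,f); added nodes 17; added edges (12,17,f); (17,6,f); (17,7,a); result: nodes: 3:W, 5:O, 6:A, 7:A, 12:A, 14:T, 16:A, 17:A edges: (6,3,f); (6,5,a); (7,6,a); (7,6,f); (12,7,a); (12,17,f); (16,14,a); (17,6,f); (17,7,a)
step 2: rule r2; match: 0->17, 1->6, 2->3, 3->5, 4->7; deleted nodes 3, 6; deleted edges (6,3,f); (6,5,a); (7,6,a); (7,6,f); (17,6,f); added nodes 18; added edges (17,18,f); (18,5,f); (18,7,a); result: nodes: 5:O, 7:A, 12:A, 14:T, 16:A, 17:A, 18:A edges: (12,7,a); (12,17,f); (16,14,a); (17,7,a); (17,18,f); (18,5,f); (18,7,a)
final:
nodes: 5:O, 7:A, 12:A, 14:T, 16:A, 17:A, 18:A
edges: (12,7,a); (12,17,f); (16,14,a); (17,7,a); (17,18,f); (18,5,f); (18,7,a)


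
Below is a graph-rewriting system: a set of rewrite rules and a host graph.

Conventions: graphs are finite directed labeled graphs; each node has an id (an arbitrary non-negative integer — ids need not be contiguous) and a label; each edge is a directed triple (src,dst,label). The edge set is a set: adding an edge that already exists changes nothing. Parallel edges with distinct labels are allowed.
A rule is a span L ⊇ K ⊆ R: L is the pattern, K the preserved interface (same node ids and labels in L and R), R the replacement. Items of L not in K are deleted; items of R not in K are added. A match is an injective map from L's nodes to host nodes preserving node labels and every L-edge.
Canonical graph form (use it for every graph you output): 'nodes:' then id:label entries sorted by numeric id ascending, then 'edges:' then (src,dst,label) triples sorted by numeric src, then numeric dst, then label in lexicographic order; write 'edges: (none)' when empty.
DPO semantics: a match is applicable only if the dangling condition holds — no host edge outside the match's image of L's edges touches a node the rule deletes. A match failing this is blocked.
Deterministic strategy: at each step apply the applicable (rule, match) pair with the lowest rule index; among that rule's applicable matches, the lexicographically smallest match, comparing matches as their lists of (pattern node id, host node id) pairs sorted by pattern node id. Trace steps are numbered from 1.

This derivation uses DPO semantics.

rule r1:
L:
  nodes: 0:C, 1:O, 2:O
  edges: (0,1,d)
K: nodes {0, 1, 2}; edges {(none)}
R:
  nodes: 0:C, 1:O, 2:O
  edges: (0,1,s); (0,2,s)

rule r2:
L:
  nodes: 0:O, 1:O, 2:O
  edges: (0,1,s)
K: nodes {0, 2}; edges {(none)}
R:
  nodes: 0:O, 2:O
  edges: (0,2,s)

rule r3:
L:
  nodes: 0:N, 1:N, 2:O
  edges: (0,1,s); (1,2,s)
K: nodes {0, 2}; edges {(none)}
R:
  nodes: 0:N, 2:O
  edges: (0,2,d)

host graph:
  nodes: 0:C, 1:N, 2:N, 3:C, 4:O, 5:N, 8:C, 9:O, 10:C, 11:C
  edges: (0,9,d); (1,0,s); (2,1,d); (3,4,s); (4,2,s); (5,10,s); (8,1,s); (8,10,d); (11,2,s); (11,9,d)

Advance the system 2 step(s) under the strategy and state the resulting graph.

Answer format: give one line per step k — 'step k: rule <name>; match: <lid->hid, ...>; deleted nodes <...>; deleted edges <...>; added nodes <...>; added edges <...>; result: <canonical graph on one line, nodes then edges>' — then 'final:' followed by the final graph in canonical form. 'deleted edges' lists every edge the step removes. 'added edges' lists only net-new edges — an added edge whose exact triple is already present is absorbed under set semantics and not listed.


step 1: rule r1; match: 0->0, 1->9, 2->4; deleted nodes (none); deleted edges (0,9,d); added nodes (none); added edges (0,4,s); (0,9,s); result: nodes: 0:C, 1:N, 2:N, 3:C, 4:O, 5:N, 8:C, 9:O, 10:C, 11:C edges: (0,4,s); (0,9,s); (1,0,s); (2,1,d); (3,4,s); (4,2,s); (5,10,s); (8,1,s); (8,10,d); (11,2,s); (11,9,d)
step 2: rule r1; match: 0->11, 1->9, 2->4; deleted nodes (none); deleted edges (11,9,d); added nodes (none); added edges (11,4,s); (11,9,s); result: nodes: 0:C, 1:N, 2:N, 3:C, 4:O, 5:N, 8:C, 9:O, 10:C, 11:C edges: (0,4,s); (0,9,s); (1,0,s); (2,1,d); (3,4,s); (4,2,s); (5,10,s); (8,1,s); (8,10,d); (11,2,s); (11,4,s); (11,9,s)
final:
nodes: 0:C, 1:N, 2:N, 3:C, 4:O, 5:N, 8:C, 9:O, 10:C, 11:C
edges: (0,4,s); (0,9,s); (1,0,s); (2,1,d); (3,4,s); (4,2,s); (5,10,s); (8,1,s); (8,10,d); (11,2,s); (11,4,s); (11,9,s)


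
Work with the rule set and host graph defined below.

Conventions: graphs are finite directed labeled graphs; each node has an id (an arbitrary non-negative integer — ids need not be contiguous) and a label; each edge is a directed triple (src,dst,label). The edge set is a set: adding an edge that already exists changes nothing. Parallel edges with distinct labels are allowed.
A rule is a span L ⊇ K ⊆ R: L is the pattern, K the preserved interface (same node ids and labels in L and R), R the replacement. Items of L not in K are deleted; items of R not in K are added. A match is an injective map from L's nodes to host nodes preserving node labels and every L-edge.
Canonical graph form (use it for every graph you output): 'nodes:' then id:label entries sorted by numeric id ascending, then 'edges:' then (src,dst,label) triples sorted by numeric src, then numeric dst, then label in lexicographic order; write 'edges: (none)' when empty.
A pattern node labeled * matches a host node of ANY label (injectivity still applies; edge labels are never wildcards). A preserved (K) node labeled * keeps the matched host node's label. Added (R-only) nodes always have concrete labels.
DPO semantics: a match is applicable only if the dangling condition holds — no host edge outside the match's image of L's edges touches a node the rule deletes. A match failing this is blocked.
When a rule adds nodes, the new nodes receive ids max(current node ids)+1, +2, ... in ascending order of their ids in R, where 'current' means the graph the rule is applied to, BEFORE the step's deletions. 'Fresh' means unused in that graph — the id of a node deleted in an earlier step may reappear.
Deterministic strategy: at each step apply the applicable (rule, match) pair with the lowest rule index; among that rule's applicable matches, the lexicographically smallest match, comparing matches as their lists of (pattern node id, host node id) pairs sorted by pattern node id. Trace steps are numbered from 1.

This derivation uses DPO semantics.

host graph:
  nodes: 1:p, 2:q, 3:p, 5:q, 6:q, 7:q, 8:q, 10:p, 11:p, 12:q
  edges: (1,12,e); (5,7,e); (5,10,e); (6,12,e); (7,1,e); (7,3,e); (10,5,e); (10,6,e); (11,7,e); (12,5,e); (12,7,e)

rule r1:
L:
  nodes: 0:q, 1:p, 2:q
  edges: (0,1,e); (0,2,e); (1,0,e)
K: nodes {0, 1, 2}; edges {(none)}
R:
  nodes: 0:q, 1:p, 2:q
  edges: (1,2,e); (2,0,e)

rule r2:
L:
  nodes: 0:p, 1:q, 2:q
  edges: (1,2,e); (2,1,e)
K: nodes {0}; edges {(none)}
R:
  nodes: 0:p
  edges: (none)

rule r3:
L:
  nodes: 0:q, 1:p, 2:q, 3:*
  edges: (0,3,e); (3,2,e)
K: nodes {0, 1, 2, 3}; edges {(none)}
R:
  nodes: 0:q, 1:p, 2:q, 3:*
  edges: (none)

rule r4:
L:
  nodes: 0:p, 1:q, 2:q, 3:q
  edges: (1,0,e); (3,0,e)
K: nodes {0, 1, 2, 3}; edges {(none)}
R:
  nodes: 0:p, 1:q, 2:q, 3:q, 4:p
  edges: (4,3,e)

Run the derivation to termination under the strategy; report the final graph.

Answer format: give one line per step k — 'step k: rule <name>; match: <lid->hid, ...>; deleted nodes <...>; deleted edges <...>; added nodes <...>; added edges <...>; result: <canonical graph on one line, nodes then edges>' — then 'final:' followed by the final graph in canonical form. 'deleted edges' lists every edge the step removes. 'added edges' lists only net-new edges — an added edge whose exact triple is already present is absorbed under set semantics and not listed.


step 1: rule r1; match: 0->5, 1->10, 2->7; deleted nodes (none); deleted edges (5,7,e); (5,10,e); (10,5,e); added nodes (none); added edges (7,5,e); (10,7,e); result: nodes: 1:p, 2:q, 3:p, 5:q, 6:q, 7:q, 8:q, 10:p, 11:p, 12:q edges: (1,12,e); (6,12,e); (7,1,e); (7,3,e); (7,5,e); (10,6,e); (10,7,e); (11,7,e); (12,5,e); (12,7,e)
step 2: rule r3; match: 0->6, 1->1, 2->5, 3->12; deleted nodes (none); deleted edges (6,12,e); (12,5,e); added nodes (none); added edges (none); result: nodes: 1:p, 2:q, 3:p, 5:q, 6:q, 7:q, 8:q, 10:p, 11:p, 12:q edges: (1,12,e); (7,1,e); (7,3,e); (7,5,e); (10,6,e); (10,7,e); (11,7,e); (12,7,e)
step 3: rule r3; match: 0->7, 1->3, 2->12, 3->1; deleted nodes (none); deleted edges (1,12,e); (7,1,e); added nodes (none); added edges (none); result: nodes: 1:p, 2:q, 3:p, 5:q, 6:q, 7:q, 8:q, 10:p, 11:p, 12:q edges: (7,3,e); (7,5,e); (10,6,e); (10,7,e); (11,7,e); (12,7,e)
step 4: rule r3; match: 0->12, 1->1, 2->5, 3->7; deleted nodes (none); deleted edges (7,5,e); (12,7,e); added nodes (none); added edges (none); result: nodes: 1:p, 2:q, 3:p, 5:q, 6:q, 7:q, 8:q, 10:p, 11:p, 12:q edges: (7,3,e); (10,6,e); (10,7,e); (11,7,e)
final:
nodes: 1:p, 2:q, 3:p, 5:q, 6:q, 7:q, 8:q, 10:p, 11:p, 12:q
edges: (7,3,e); (10,6,e); (10,7,e); (11,7,e)
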